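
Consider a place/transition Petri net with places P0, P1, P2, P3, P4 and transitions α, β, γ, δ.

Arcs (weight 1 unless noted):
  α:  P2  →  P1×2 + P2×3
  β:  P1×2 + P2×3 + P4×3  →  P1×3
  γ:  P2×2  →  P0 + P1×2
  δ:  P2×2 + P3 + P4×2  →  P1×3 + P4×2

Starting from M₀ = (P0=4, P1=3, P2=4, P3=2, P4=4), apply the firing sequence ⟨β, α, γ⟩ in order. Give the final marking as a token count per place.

(P0=5, P1=8, P2=1, P3=2, P4=1)

step 1: fire β:  (P0=4, P1=3, P2=4, P3=2, P4=4) → (P0=4, P1=4, P2=1, P3=2, P4=1)
step 2: fire α:  (P0=4, P1=4, P2=1, P3=2, P4=1) → (P0=4, P1=6, P2=3, P3=2, P4=1)
step 3: fire γ:  (P0=4, P1=6, P2=3, P3=2, P4=1) → (P0=5, P1=8, P2=1, P3=2, P4=1)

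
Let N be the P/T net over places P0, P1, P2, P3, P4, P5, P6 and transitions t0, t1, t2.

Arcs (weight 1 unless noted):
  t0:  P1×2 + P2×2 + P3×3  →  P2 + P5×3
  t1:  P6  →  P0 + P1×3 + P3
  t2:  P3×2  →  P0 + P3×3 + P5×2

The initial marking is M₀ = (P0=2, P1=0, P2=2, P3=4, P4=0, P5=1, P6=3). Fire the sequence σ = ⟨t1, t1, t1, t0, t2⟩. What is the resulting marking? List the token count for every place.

step 1: fire t1:  (P0=2, P1=0, P2=2, P3=4, P4=0, P5=1, P6=3) → (P0=3, P1=3, P2=2, P3=5, P4=0, P5=1, P6=2)
step 2: fire t1:  (P0=3, P1=3, P2=2, P3=5, P4=0, P5=1, P6=2) → (P0=4, P1=6, P2=2, P3=6, P4=0, P5=1, P6=1)
step 3: fire t1:  (P0=4, P1=6, P2=2, P3=6, P4=0, P5=1, P6=1) → (P0=5, P1=9, P2=2, P3=7, P4=0, P5=1, P6=0)
step 4: fire t0:  (P0=5, P1=9, P2=2, P3=7, P4=0, P5=1, P6=0) → (P0=5, P1=7, P2=1, P3=4, P4=0, P5=4, P6=0)
step 5: fire t2:  (P0=5, P1=7, P2=1, P3=4, P4=0, P5=4, P6=0) → (P0=6, P1=7, P2=1, P3=5, P4=0, P5=6, P6=0)

(P0=6, P1=7, P2=1, P3=5, P4=0, P5=6, P6=0)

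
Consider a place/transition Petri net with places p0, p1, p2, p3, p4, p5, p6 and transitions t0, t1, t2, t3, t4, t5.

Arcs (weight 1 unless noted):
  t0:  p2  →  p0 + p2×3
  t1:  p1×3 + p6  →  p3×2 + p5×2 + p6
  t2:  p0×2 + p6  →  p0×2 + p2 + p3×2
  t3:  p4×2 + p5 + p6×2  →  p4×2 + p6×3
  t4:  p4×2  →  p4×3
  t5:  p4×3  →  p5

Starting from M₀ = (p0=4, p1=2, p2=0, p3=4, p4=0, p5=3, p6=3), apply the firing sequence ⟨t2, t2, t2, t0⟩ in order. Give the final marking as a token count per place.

step 1: fire t2:  (p0=4, p1=2, p2=0, p3=4, p4=0, p5=3, p6=3) → (p0=4, p1=2, p2=1, p3=6, p4=0, p5=3, p6=2)
step 2: fire t2:  (p0=4, p1=2, p2=1, p3=6, p4=0, p5=3, p6=2) → (p0=4, p1=2, p2=2, p3=8, p4=0, p5=3, p6=1)
step 3: fire t2:  (p0=4, p1=2, p2=2, p3=8, p4=0, p5=3, p6=1) → (p0=4, p1=2, p2=3, p3=10, p4=0, p5=3, p6=0)
step 4: fire t0:  (p0=4, p1=2, p2=3, p3=10, p4=0, p5=3, p6=0) → (p0=5, p1=2, p2=5, p3=10, p4=0, p5=3, p6=0)

(p0=5, p1=2, p2=5, p3=10, p4=0, p5=3, p6=0)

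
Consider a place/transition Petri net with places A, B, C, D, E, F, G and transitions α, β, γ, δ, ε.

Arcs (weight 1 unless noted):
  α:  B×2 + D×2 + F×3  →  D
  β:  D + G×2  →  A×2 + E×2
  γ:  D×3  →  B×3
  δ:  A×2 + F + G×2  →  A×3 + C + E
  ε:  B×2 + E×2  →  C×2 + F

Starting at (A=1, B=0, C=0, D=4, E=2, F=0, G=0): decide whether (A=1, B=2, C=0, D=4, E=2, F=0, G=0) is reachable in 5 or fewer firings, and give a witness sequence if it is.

NO — not reachable within 5 firings

depth 0: 1 marking
depth 1: 2 markings reached so far
depth 2: 3 markings reached so far
depth 3: 3 markings reached so far
(frontier empty at depth 3; search complete)
target is not among the 3 markings reachable within 5 steps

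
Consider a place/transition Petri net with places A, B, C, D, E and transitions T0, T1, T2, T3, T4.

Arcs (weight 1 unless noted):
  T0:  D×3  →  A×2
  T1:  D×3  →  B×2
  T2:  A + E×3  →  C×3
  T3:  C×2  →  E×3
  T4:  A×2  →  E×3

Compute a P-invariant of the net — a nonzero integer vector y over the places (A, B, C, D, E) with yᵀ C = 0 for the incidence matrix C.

Incidence matrix C (rows=places, cols=transitions):
       T0   T1   T2   T3   T4
    A   2    0   -1    0   -2
    B   0    2    0    0    0
    C   0    0    3   -2    0
    D  -3   -3    0    0    0
    E   0    0   -3    3    3

Candidate y = [3, 3, 3, 2, 2]; check y·C column-wise:
  col T0: 3·2 + 3·0 + 3·0 + 2·-3 + 2·0 = 0
  col T1: 3·0 + 3·2 + 3·0 + 2·-3 + 2·0 = 0
  col T2: 3·-1 + 3·0 + 3·3 + 2·0 + 2·-3 = 0
  col T3: 3·0 + 3·0 + 3·-2 + 2·0 + 2·3 = 0
  col T4: 3·-2 + 3·0 + 3·0 + 2·0 + 2·3 = 0

y = (A:3, B:3, C:3, D:2, E:2)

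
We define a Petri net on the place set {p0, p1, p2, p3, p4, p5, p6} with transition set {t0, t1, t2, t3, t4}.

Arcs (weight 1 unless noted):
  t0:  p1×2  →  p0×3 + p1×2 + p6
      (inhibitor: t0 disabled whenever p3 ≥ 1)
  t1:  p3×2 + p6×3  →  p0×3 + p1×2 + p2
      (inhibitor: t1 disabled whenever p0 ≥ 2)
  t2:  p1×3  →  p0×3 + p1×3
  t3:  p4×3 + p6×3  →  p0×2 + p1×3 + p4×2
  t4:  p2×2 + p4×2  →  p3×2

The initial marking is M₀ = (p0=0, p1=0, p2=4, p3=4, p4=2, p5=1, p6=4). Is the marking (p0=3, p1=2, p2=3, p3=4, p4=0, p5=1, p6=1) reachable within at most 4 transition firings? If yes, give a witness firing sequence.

step 1: fire t1:  (p0=0, p1=0, p2=4, p3=4, p4=2, p5=1, p6=4) → (p0=3, p1=2, p2=5, p3=2, p4=2, p5=1, p6=1)
step 2: fire t4:  (p0=3, p1=2, p2=5, p3=2, p4=2, p5=1, p6=1) → (p0=3, p1=2, p2=3, p3=4, p4=0, p5=1, p6=1)

YES — reachable via ⟨t1, t4⟩ (2 firings)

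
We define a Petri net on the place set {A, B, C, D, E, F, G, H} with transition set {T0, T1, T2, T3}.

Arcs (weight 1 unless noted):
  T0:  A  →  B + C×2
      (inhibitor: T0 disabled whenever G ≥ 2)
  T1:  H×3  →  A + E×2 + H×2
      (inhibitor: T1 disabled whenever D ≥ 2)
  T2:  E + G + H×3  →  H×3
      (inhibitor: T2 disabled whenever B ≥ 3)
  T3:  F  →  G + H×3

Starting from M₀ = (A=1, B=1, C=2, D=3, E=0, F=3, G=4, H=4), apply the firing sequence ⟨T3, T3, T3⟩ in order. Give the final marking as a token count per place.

(A=1, B=1, C=2, D=3, E=0, F=0, G=7, H=13)

step 1: fire T3:  (A=1, B=1, C=2, D=3, E=0, F=3, G=4, H=4) → (A=1, B=1, C=2, D=3, E=0, F=2, G=5, H=7)
step 2: fire T3:  (A=1, B=1, C=2, D=3, E=0, F=2, G=5, H=7) → (A=1, B=1, C=2, D=3, E=0, F=1, G=6, H=10)
step 3: fire T3:  (A=1, B=1, C=2, D=3, E=0, F=1, G=6, H=10) → (A=1, B=1, C=2, D=3, E=0, F=0, G=7, H=13)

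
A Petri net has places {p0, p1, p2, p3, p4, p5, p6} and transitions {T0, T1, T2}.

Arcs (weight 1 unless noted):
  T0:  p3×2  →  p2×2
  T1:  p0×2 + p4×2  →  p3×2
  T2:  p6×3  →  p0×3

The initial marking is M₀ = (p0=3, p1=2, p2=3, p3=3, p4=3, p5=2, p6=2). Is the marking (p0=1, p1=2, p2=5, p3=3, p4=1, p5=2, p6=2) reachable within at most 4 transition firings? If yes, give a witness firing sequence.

YES — reachable via ⟨T0, T1⟩ (2 firings)

step 1: fire T0:  (p0=3, p1=2, p2=3, p3=3, p4=3, p5=2, p6=2) → (p0=3, p1=2, p2=5, p3=1, p4=3, p5=2, p6=2)
step 2: fire T1:  (p0=3, p1=2, p2=5, p3=1, p4=3, p5=2, p6=2) → (p0=1, p1=2, p2=5, p3=3, p4=1, p5=2, p6=2)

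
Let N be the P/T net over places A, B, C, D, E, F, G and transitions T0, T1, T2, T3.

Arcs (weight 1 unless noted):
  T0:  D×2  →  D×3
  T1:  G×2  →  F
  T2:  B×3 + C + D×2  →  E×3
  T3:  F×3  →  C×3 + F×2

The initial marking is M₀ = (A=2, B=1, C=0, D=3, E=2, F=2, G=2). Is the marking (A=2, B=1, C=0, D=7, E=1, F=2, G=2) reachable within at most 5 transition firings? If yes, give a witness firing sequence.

NO — not reachable within 5 firings

depth 0: 1 marking
depth 1: 3 markings reached so far
depth 2: 6 markings reached so far
depth 3: 9 markings reached so far
depth 4: 12 markings reached so far
depth 5: 15 markings reached so far
target is not among the 15 markings reachable within 5 steps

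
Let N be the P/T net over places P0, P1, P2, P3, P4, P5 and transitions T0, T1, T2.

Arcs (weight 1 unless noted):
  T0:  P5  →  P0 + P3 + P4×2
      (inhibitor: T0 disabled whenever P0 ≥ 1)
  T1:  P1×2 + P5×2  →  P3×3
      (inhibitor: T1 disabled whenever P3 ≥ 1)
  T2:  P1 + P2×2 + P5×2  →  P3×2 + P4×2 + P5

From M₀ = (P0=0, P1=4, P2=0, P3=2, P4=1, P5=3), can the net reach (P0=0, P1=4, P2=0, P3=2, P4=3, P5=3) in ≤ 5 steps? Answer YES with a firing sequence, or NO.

NO — not reachable within 5 firings

depth 0: 1 marking
depth 1: 2 markings reached so far
depth 2: 2 markings reached so far
(frontier empty at depth 2; search complete)
target is not among the 2 markings reachable within 5 steps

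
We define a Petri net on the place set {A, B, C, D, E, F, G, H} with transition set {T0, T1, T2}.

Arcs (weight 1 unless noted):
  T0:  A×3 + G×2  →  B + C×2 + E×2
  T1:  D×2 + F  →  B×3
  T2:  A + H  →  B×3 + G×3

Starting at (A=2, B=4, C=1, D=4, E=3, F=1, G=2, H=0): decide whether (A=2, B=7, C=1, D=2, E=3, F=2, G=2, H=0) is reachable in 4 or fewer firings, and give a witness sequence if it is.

depth 0: 1 marking
depth 1: 2 markings reached so far
depth 2: 2 markings reached so far
(frontier empty at depth 2; search complete)
target is not among the 2 markings reachable within 4 steps

NO — not reachable within 4 firings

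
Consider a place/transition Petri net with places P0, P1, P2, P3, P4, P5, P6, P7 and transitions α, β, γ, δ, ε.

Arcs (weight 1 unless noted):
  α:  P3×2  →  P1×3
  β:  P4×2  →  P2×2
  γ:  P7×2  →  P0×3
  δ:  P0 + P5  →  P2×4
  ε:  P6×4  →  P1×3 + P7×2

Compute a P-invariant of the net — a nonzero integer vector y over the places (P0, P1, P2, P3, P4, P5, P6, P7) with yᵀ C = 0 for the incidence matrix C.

Incidence matrix C (rows=places, cols=transitions):
        α    β    γ    δ    ε
   P0   0    0    3   -1    0
   P1   3    0    0    0    3
   P2   0    2    0    4    0
   P3  -2    0    0    0    0
   P4   0   -2    0    0    0
   P5   0    0    0   -1    0
   P6   0    0    0    0   -4
   P7   0    0   -2    0    2

Candidate y = [0, 0, 1, 0, 1, 4, 0, 0]; check y·C column-wise:
  col α: 0·3 + 1·0 + 0·-2 + 1·0 + 4·0 = 0
  col β: 1·2 + 1·-2 + 4·0 = 0
  col γ: 0·3 + 1·0 + 1·0 + 4·0 + 0·-2 = 0
  col δ: 0·-1 + 1·4 + 1·0 + 4·-1 = 0
  col ε: 0·3 + 1·0 + 1·0 + 4·0 + 0·-4 + 0·2 = 0

y = (P0:0, P1:0, P2:1, P3:0, P4:1, P5:4, P6:0, P7:0)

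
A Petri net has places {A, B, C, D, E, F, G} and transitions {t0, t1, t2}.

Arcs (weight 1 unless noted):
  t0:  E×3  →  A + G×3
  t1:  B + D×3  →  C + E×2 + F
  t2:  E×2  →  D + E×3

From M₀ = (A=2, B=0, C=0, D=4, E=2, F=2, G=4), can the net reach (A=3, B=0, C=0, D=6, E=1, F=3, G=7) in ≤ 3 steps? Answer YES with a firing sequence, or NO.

depth 0: 1 marking
depth 1: 2 markings reached so far
depth 2: 4 markings reached so far
depth 3: 6 markings reached so far
target is not among the 6 markings reachable within 3 steps

NO — not reachable within 3 firings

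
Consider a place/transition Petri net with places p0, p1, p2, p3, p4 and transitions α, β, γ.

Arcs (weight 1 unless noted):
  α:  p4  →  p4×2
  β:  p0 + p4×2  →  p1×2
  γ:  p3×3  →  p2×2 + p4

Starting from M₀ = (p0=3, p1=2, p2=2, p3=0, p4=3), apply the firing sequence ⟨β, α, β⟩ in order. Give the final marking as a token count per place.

step 1: fire β:  (p0=3, p1=2, p2=2, p3=0, p4=3) → (p0=2, p1=4, p2=2, p3=0, p4=1)
step 2: fire α:  (p0=2, p1=4, p2=2, p3=0, p4=1) → (p0=2, p1=4, p2=2, p3=0, p4=2)
step 3: fire β:  (p0=2, p1=4, p2=2, p3=0, p4=2) → (p0=1, p1=6, p2=2, p3=0, p4=0)

(p0=1, p1=6, p2=2, p3=0, p4=0)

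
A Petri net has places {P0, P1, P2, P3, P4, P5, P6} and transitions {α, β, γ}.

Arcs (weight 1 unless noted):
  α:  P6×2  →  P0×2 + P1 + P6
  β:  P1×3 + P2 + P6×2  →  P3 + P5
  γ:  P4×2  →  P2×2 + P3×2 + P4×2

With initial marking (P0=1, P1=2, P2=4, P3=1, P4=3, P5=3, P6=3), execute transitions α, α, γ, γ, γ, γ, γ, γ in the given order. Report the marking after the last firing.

(P0=5, P1=4, P2=16, P3=13, P4=3, P5=3, P6=1)

step 1: fire α:  (P0=1, P1=2, P2=4, P3=1, P4=3, P5=3, P6=3) → (P0=3, P1=3, P2=4, P3=1, P4=3, P5=3, P6=2)
step 2: fire α:  (P0=3, P1=3, P2=4, P3=1, P4=3, P5=3, P6=2) → (P0=5, P1=4, P2=4, P3=1, P4=3, P5=3, P6=1)
step 3: fire γ:  (P0=5, P1=4, P2=4, P3=1, P4=3, P5=3, P6=1) → (P0=5, P1=4, P2=6, P3=3, P4=3, P5=3, P6=1)
step 4: fire γ:  (P0=5, P1=4, P2=6, P3=3, P4=3, P5=3, P6=1) → (P0=5, P1=4, P2=8, P3=5, P4=3, P5=3, P6=1)
step 5: fire γ:  (P0=5, P1=4, P2=8, P3=5, P4=3, P5=3, P6=1) → (P0=5, P1=4, P2=10, P3=7, P4=3, P5=3, P6=1)
step 6: fire γ:  (P0=5, P1=4, P2=10, P3=7, P4=3, P5=3, P6=1) → (P0=5, P1=4, P2=12, P3=9, P4=3, P5=3, P6=1)
step 7: fire γ:  (P0=5, P1=4, P2=12, P3=9, P4=3, P5=3, P6=1) → (P0=5, P1=4, P2=14, P3=11, P4=3, P5=3, P6=1)
step 8: fire γ:  (P0=5, P1=4, P2=14, P3=11, P4=3, P5=3, P6=1) → (P0=5, P1=4, P2=16, P3=13, P4=3, P5=3, P6=1)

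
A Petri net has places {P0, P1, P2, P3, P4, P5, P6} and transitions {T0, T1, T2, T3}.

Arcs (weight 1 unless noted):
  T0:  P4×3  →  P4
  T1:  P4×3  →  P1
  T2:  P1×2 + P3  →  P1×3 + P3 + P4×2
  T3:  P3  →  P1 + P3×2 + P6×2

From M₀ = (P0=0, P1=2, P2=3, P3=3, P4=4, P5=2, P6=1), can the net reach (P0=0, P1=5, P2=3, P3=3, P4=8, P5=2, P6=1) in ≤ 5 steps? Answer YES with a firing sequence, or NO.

YES — reachable via ⟨T0, T2, T2, T2⟩ (4 firings)

step 1: fire T0:  (P0=0, P1=2, P2=3, P3=3, P4=4, P5=2, P6=1) → (P0=0, P1=2, P2=3, P3=3, P4=2, P5=2, P6=1)
step 2: fire T2:  (P0=0, P1=2, P2=3, P3=3, P4=2, P5=2, P6=1) → (P0=0, P1=3, P2=3, P3=3, P4=4, P5=2, P6=1)
step 3: fire T2:  (P0=0, P1=3, P2=3, P3=3, P4=4, P5=2, P6=1) → (P0=0, P1=4, P2=3, P3=3, P4=6, P5=2, P6=1)
step 4: fire T2:  (P0=0, P1=4, P2=3, P3=3, P4=6, P5=2, P6=1) → (P0=0, P1=5, P2=3, P3=3, P4=8, P5=2, P6=1)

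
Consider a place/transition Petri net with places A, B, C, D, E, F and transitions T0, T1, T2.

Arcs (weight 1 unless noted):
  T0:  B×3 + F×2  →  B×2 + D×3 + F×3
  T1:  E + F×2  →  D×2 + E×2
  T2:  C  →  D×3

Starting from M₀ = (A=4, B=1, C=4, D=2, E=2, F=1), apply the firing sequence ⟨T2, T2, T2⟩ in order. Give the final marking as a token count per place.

(A=4, B=1, C=1, D=11, E=2, F=1)

step 1: fire T2:  (A=4, B=1, C=4, D=2, E=2, F=1) → (A=4, B=1, C=3, D=5, E=2, F=1)
step 2: fire T2:  (A=4, B=1, C=3, D=5, E=2, F=1) → (A=4, B=1, C=2, D=8, E=2, F=1)
step 3: fire T2:  (A=4, B=1, C=2, D=8, E=2, F=1) → (A=4, B=1, C=1, D=11, E=2, F=1)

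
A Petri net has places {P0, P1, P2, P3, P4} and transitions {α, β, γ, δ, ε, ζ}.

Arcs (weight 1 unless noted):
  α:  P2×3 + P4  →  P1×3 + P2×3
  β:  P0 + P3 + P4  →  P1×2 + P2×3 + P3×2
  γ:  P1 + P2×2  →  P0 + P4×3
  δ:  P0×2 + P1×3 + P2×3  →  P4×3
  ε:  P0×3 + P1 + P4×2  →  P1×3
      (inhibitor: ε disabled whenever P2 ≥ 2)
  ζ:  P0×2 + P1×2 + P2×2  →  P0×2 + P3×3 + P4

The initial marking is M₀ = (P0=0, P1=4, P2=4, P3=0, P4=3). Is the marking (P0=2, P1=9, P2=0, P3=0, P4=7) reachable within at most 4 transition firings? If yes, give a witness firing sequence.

depth 0: 1 marking
depth 1: 3 markings reached so far
depth 2: 6 markings reached so far
depth 3: 9 markings reached so far
depth 4: 11 markings reached so far
target is not among the 11 markings reachable within 4 steps

NO — not reachable within 4 firings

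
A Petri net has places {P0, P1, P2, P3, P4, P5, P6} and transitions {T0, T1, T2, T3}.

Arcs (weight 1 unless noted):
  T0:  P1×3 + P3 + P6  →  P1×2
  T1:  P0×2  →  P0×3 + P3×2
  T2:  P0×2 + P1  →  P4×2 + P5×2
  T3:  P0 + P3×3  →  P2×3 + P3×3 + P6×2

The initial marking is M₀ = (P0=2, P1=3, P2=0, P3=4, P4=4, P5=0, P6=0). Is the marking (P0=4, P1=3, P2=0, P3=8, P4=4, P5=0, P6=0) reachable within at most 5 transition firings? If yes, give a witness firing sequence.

step 1: fire T1:  (P0=2, P1=3, P2=0, P3=4, P4=4, P5=0, P6=0) → (P0=3, P1=3, P2=0, P3=6, P4=4, P5=0, P6=0)
step 2: fire T1:  (P0=3, P1=3, P2=0, P3=6, P4=4, P5=0, P6=0) → (P0=4, P1=3, P2=0, P3=8, P4=4, P5=0, P6=0)

YES — reachable via ⟨T1, T1⟩ (2 firings)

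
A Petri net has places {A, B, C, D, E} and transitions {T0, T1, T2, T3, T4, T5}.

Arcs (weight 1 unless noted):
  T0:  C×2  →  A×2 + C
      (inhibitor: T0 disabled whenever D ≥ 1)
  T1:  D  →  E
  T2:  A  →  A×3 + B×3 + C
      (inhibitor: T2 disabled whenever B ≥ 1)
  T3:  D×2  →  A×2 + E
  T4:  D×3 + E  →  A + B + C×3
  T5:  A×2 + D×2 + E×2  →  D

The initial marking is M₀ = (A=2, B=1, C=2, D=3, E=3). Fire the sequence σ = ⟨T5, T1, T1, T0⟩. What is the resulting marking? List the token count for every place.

step 1: fire T5:  (A=2, B=1, C=2, D=3, E=3) → (A=0, B=1, C=2, D=2, E=1)
step 2: fire T1:  (A=0, B=1, C=2, D=2, E=1) → (A=0, B=1, C=2, D=1, E=2)
step 3: fire T1:  (A=0, B=1, C=2, D=1, E=2) → (A=0, B=1, C=2, D=0, E=3)
step 4: fire T0:  (A=0, B=1, C=2, D=0, E=3) → (A=2, B=1, C=1, D=0, E=3)

(A=2, B=1, C=1, D=0, E=3)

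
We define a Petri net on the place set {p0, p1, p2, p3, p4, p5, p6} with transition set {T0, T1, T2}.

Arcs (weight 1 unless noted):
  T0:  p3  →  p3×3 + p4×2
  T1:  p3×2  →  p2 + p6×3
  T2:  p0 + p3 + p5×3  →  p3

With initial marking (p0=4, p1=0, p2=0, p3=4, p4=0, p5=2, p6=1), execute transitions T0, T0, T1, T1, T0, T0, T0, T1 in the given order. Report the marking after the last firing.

(p0=4, p1=0, p2=3, p3=8, p4=10, p5=2, p6=10)

step 1: fire T0:  (p0=4, p1=0, p2=0, p3=4, p4=0, p5=2, p6=1) → (p0=4, p1=0, p2=0, p3=6, p4=2, p5=2, p6=1)
step 2: fire T0:  (p0=4, p1=0, p2=0, p3=6, p4=2, p5=2, p6=1) → (p0=4, p1=0, p2=0, p3=8, p4=4, p5=2, p6=1)
step 3: fire T1:  (p0=4, p1=0, p2=0, p3=8, p4=4, p5=2, p6=1) → (p0=4, p1=0, p2=1, p3=6, p4=4, p5=2, p6=4)
step 4: fire T1:  (p0=4, p1=0, p2=1, p3=6, p4=4, p5=2, p6=4) → (p0=4, p1=0, p2=2, p3=4, p4=4, p5=2, p6=7)
step 5: fire T0:  (p0=4, p1=0, p2=2, p3=4, p4=4, p5=2, p6=7) → (p0=4, p1=0, p2=2, p3=6, p4=6, p5=2, p6=7)
step 6: fire T0:  (p0=4, p1=0, p2=2, p3=6, p4=6, p5=2, p6=7) → (p0=4, p1=0, p2=2, p3=8, p4=8, p5=2, p6=7)
step 7: fire T0:  (p0=4, p1=0, p2=2, p3=8, p4=8, p5=2, p6=7) → (p0=4, p1=0, p2=2, p3=10, p4=10, p5=2, p6=7)
step 8: fire T1:  (p0=4, p1=0, p2=2, p3=10, p4=10, p5=2, p6=7) → (p0=4, p1=0, p2=3, p3=8, p4=10, p5=2, p6=10)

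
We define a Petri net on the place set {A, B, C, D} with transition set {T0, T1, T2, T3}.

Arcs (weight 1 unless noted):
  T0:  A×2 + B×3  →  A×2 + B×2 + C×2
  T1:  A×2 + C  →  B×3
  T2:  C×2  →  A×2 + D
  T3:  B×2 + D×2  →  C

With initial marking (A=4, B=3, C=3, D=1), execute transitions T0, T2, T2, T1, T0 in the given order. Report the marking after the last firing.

(A=6, B=4, C=2, D=3)

step 1: fire T0:  (A=4, B=3, C=3, D=1) → (A=4, B=2, C=5, D=1)
step 2: fire T2:  (A=4, B=2, C=5, D=1) → (A=6, B=2, C=3, D=2)
step 3: fire T2:  (A=6, B=2, C=3, D=2) → (A=8, B=2, C=1, D=3)
step 4: fire T1:  (A=8, B=2, C=1, D=3) → (A=6, B=5, C=0, D=3)
step 5: fire T0:  (A=6, B=5, C=0, D=3) → (A=6, B=4, C=2, D=3)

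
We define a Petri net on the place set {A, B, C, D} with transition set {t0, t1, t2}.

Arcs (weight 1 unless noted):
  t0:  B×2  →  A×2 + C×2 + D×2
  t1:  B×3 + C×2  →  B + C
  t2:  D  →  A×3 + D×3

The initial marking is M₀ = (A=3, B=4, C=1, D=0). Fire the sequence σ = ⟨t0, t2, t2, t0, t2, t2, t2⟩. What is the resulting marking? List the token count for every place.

step 1: fire t0:  (A=3, B=4, C=1, D=0) → (A=5, B=2, C=3, D=2)
step 2: fire t2:  (A=5, B=2, C=3, D=2) → (A=8, B=2, C=3, D=4)
step 3: fire t2:  (A=8, B=2, C=3, D=4) → (A=11, B=2, C=3, D=6)
step 4: fire t0:  (A=11, B=2, C=3, D=6) → (A=13, B=0, C=5, D=8)
step 5: fire t2:  (A=13, B=0, C=5, D=8) → (A=16, B=0, C=5, D=10)
step 6: fire t2:  (A=16, B=0, C=5, D=10) → (A=19, B=0, C=5, D=12)
step 7: fire t2:  (A=19, B=0, C=5, D=12) → (A=22, B=0, C=5, D=14)

(A=22, B=0, C=5, D=14)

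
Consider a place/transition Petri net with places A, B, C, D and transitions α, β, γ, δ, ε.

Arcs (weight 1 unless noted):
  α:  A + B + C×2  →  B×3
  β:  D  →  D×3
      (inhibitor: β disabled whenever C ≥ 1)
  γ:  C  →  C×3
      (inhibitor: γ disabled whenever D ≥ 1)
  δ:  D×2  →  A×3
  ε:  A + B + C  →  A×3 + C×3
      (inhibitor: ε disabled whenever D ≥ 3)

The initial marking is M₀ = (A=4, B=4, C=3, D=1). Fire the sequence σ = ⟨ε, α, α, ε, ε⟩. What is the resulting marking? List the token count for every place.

step 1: fire ε:  (A=4, B=4, C=3, D=1) → (A=6, B=3, C=5, D=1)
step 2: fire α:  (A=6, B=3, C=5, D=1) → (A=5, B=5, C=3, D=1)
step 3: fire α:  (A=5, B=5, C=3, D=1) → (A=4, B=7, C=1, D=1)
step 4: fire ε:  (A=4, B=7, C=1, D=1) → (A=6, B=6, C=3, D=1)
step 5: fire ε:  (A=6, B=6, C=3, D=1) → (A=8, B=5, C=5, D=1)

(A=8, B=5, C=5, D=1)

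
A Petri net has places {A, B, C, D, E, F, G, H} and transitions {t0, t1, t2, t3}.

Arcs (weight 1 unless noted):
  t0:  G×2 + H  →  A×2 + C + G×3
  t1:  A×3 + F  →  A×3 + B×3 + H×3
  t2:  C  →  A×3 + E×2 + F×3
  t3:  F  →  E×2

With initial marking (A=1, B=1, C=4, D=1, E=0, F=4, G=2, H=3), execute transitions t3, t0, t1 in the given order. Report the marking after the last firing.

step 1: fire t3:  (A=1, B=1, C=4, D=1, E=0, F=4, G=2, H=3) → (A=1, B=1, C=4, D=1, E=2, F=3, G=2, H=3)
step 2: fire t0:  (A=1, B=1, C=4, D=1, E=2, F=3, G=2, H=3) → (A=3, B=1, C=5, D=1, E=2, F=3, G=3, H=2)
step 3: fire t1:  (A=3, B=1, C=5, D=1, E=2, F=3, G=3, H=2) → (A=3, B=4, C=5, D=1, E=2, F=2, G=3, H=5)

(A=3, B=4, C=5, D=1, E=2, F=2, G=3, H=5)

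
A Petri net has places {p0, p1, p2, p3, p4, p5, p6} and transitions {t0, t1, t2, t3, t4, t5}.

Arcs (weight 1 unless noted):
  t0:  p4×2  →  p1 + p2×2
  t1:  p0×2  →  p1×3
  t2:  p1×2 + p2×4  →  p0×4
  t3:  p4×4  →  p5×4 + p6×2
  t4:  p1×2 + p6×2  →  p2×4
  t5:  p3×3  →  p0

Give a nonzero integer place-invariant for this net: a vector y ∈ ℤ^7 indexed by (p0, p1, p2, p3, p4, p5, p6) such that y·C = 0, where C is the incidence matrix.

Incidence matrix C (rows=places, cols=transitions):
       t0   t1   t2   t3   t4   t5
   p0   0   -2    4    0    0    1
   p1   1    3   -2    0   -2    0
   p2   2    0   -4    0    4    0
   p3   0    0    0    0    0   -3
   p4  -2    0    0   -4    0    0
   p5   0    0    0    4    0    0
   p6   0    0    0    2   -2    0

Candidate y = [3, 2, 2, 1, 3, 2, 2]; check y·C column-wise:
  col t0: 3·0 + 2·1 + 2·2 + 1·0 + 3·-2 + 2·0 + 2·0 = 0
  col t1: 3·-2 + 2·3 + 2·0 + 1·0 + 3·0 + 2·0 + 2·0 = 0
  col t2: 3·4 + 2·-2 + 2·-4 + 1·0 + 3·0 + 2·0 + 2·0 = 0
  col t3: 3·0 + 2·0 + 2·0 + 1·0 + 3·-4 + 2·4 + 2·2 = 0
  col t4: 3·0 + 2·-2 + 2·4 + 1·0 + 3·0 + 2·0 + 2·-2 = 0
  col t5: 3·1 + 2·0 + 2·0 + 1·-3 + 3·0 + 2·0 + 2·0 = 0

y = (p0:3, p1:2, p2:2, p3:1, p4:3, p5:2, p6:2)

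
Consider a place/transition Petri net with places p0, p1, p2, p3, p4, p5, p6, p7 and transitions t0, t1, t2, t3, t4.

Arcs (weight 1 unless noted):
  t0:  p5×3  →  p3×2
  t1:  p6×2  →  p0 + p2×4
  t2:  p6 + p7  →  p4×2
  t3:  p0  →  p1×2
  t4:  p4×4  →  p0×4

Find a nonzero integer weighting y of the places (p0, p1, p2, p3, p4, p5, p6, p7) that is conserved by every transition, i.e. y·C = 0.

Incidence matrix C (rows=places, cols=transitions):
       t0   t1   t2   t3   t4
   p0   0    1    0   -1    4
   p1   0    0    0    2    0
   p2   0    4    0    0    0
   p3   2    0    0    0    0
   p4   0    0    2    0   -4
   p5  -3    0    0    0    0
   p6   0   -2   -1    0    0
   p7   0    0   -1    0    0

Candidate y = [0, 0, 0, 3, 0, 2, 0, 0]; check y·C column-wise:
  col t0: 3·2 + 2·-3 = 0
  col t1: 0·1 + 0·4 + 3·0 + 2·0 + 0·-2 = 0
  col t2: 3·0 + 0·2 + 2·0 + 0·-1 + 0·-1 = 0
  col t3: 0·-1 + 0·2 + 3·0 + 2·0 = 0
  col t4: 0·4 + 3·0 + 0·-4 + 2·0 = 0

y = (p0:0, p1:0, p2:0, p3:3, p4:0, p5:2, p6:0, p7:0)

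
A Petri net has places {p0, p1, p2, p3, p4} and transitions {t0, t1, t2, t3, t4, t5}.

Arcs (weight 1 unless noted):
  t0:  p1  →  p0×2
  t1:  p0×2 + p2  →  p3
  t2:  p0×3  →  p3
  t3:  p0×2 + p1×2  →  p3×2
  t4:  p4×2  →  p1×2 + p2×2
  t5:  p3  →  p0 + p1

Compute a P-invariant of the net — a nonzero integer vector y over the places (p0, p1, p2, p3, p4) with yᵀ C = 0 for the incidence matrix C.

Incidence matrix C (rows=places, cols=transitions):
       t0   t1   t2   t3   t4   t5
   p0   2   -2   -3   -2    0    1
   p1  -1    0    0   -2    2    1
   p2   0   -1    0    0    2    0
   p3   0    1    1    2    0   -1
   p4   0    0    0    0   -2    0

Candidate y = [1, 2, 1, 3, 3]; check y·C column-wise:
  col t0: 1·2 + 2·-1 + 1·0 + 3·0 + 3·0 = 0
  col t1: 1·-2 + 2·0 + 1·-1 + 3·1 + 3·0 = 0
  col t2: 1·-3 + 2·0 + 1·0 + 3·1 + 3·0 = 0
  col t3: 1·-2 + 2·-2 + 1·0 + 3·2 + 3·0 = 0
  col t4: 1·0 + 2·2 + 1·2 + 3·0 + 3·-2 = 0
  col t5: 1·1 + 2·1 + 1·0 + 3·-1 + 3·0 = 0

y = (p0:1, p1:2, p2:1, p3:3, p4:3)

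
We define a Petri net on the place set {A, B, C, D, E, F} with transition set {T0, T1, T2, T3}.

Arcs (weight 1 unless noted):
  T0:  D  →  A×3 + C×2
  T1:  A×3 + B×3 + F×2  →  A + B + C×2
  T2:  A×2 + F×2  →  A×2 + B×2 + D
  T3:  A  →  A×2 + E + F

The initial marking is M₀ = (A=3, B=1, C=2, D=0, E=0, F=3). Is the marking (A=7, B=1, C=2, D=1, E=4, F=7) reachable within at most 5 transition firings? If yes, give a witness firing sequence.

depth 0: 1 marking
depth 1: 3 markings reached so far
depth 2: 6 markings reached so far
depth 3: 11 markings reached so far
depth 4: 18 markings reached so far
depth 5: 26 markings reached so far
target is not among the 26 markings reachable within 5 steps

NO — not reachable within 5 firings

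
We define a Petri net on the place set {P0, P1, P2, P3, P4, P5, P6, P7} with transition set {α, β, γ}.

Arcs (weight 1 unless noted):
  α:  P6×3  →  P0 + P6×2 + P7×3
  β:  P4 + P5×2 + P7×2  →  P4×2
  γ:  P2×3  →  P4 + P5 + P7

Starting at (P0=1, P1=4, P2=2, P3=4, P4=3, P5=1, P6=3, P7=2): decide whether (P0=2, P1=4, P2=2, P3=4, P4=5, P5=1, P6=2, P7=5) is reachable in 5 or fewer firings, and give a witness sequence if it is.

depth 0: 1 marking
depth 1: 2 markings reached so far
depth 2: 2 markings reached so far
(frontier empty at depth 2; search complete)
target is not among the 2 markings reachable within 5 steps

NO — not reachable within 5 firings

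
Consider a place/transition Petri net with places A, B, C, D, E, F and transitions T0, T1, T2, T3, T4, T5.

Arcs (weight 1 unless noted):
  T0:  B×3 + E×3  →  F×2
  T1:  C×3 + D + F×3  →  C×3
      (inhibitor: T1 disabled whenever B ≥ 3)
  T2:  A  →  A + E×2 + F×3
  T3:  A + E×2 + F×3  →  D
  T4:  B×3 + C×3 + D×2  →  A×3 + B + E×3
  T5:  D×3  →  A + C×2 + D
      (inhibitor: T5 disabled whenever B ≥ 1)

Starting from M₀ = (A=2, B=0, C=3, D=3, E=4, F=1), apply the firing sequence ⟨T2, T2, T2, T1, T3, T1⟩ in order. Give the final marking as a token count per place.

step 1: fire T2:  (A=2, B=0, C=3, D=3, E=4, F=1) → (A=2, B=0, C=3, D=3, E=6, F=4)
step 2: fire T2:  (A=2, B=0, C=3, D=3, E=6, F=4) → (A=2, B=0, C=3, D=3, E=8, F=7)
step 3: fire T2:  (A=2, B=0, C=3, D=3, E=8, F=7) → (A=2, B=0, C=3, D=3, E=10, F=10)
step 4: fire T1:  (A=2, B=0, C=3, D=3, E=10, F=10) → (A=2, B=0, C=3, D=2, E=10, F=7)
step 5: fire T3:  (A=2, B=0, C=3, D=2, E=10, F=7) → (A=1, B=0, C=3, D=3, E=8, F=4)
step 6: fire T1:  (A=1, B=0, C=3, D=3, E=8, F=4) → (A=1, B=0, C=3, D=2, E=8, F=1)

(A=1, B=0, C=3, D=2, E=8, F=1)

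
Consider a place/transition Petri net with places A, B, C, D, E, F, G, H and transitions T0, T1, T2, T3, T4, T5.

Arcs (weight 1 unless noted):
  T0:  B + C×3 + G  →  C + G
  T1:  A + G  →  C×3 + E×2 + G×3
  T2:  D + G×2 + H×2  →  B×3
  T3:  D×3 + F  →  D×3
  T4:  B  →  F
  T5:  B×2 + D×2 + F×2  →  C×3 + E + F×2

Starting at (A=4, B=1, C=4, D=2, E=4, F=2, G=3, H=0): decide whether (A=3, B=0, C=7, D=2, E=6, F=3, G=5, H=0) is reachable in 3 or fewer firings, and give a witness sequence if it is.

step 1: fire T1:  (A=4, B=1, C=4, D=2, E=4, F=2, G=3, H=0) → (A=3, B=1, C=7, D=2, E=6, F=2, G=5, H=0)
step 2: fire T4:  (A=3, B=1, C=7, D=2, E=6, F=2, G=5, H=0) → (A=3, B=0, C=7, D=2, E=6, F=3, G=5, H=0)

YES — reachable via ⟨T1, T4⟩ (2 firings)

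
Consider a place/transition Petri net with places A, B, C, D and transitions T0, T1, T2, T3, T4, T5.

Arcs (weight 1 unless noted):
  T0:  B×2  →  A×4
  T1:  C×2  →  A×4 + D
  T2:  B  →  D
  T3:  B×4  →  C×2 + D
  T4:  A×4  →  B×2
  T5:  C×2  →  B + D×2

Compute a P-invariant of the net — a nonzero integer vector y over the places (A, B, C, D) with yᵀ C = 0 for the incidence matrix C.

y = (A:1, B:2, C:3, D:2)

Incidence matrix C (rows=places, cols=transitions):
       T0   T1   T2   T3   T4   T5
    A   4    4    0    0   -4    0
    B  -2    0   -1   -4    2    1
    C   0   -2    0    2    0   -2
    D   0    1    1    1    0    2

Candidate y = [1, 2, 3, 2]; check y·C column-wise:
  col T0: 1·4 + 2·-2 + 3·0 + 2·0 = 0
  col T1: 1·4 + 2·0 + 3·-2 + 2·1 = 0
  col T2: 1·0 + 2·-1 + 3·0 + 2·1 = 0
  col T3: 1·0 + 2·-4 + 3·2 + 2·1 = 0
  col T4: 1·-4 + 2·2 + 3·0 + 2·0 = 0
  col T5: 1·0 + 2·1 + 3·-2 + 2·2 = 0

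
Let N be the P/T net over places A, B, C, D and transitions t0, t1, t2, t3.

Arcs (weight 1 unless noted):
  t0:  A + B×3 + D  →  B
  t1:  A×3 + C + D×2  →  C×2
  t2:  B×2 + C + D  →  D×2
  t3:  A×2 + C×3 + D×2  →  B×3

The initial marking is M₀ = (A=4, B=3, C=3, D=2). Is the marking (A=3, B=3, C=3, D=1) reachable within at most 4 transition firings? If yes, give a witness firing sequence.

NO — not reachable within 4 firings

depth 0: 1 marking
depth 1: 5 markings reached so far
depth 2: 6 markings reached so far
depth 3: 6 markings reached so far
(frontier empty at depth 3; search complete)
target is not among the 6 markings reachable within 4 steps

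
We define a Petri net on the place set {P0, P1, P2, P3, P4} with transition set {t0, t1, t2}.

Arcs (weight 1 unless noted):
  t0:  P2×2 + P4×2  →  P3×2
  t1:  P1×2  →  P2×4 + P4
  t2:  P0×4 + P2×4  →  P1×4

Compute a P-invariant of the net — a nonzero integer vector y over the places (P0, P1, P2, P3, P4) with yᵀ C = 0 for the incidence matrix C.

y = (P0:1, P1:2, P2:1, P3:1, P4:0)

Incidence matrix C (rows=places, cols=transitions):
       t0   t1   t2
   P0   0    0   -4
   P1   0   -2    4
   P2  -2    4   -4
   P3   2    0    0
   P4  -2    1    0

Candidate y = [1, 2, 1, 1, 0]; check y·C column-wise:
  col t0: 1·0 + 2·0 + 1·-2 + 1·2 + 0·-2 = 0
  col t1: 1·0 + 2·-2 + 1·4 + 1·0 + 0·1 = 0
  col t2: 1·-4 + 2·4 + 1·-4 + 1·0 = 0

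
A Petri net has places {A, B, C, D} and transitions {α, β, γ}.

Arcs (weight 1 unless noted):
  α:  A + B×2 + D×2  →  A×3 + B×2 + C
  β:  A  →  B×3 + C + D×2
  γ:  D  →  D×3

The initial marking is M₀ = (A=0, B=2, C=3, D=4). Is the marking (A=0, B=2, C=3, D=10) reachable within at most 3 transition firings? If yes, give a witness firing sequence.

YES — reachable via ⟨γ, γ, γ⟩ (3 firings)

step 1: fire γ:  (A=0, B=2, C=3, D=4) → (A=0, B=2, C=3, D=6)
step 2: fire γ:  (A=0, B=2, C=3, D=6) → (A=0, B=2, C=3, D=8)
step 3: fire γ:  (A=0, B=2, C=3, D=8) → (A=0, B=2, C=3, D=10)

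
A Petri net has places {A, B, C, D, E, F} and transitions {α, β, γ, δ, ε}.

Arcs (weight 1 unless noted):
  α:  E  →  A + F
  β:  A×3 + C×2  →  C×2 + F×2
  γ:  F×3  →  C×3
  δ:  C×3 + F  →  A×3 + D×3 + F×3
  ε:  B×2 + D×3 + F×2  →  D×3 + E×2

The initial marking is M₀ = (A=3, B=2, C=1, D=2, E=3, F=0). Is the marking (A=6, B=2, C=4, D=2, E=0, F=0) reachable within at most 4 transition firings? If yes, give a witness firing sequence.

step 1: fire α:  (A=3, B=2, C=1, D=2, E=3, F=0) → (A=4, B=2, C=1, D=2, E=2, F=1)
step 2: fire α:  (A=4, B=2, C=1, D=2, E=2, F=1) → (A=5, B=2, C=1, D=2, E=1, F=2)
step 3: fire α:  (A=5, B=2, C=1, D=2, E=1, F=2) → (A=6, B=2, C=1, D=2, E=0, F=3)
step 4: fire γ:  (A=6, B=2, C=1, D=2, E=0, F=3) → (A=6, B=2, C=4, D=2, E=0, F=0)

YES — reachable via ⟨α, α, α, γ⟩ (4 firings)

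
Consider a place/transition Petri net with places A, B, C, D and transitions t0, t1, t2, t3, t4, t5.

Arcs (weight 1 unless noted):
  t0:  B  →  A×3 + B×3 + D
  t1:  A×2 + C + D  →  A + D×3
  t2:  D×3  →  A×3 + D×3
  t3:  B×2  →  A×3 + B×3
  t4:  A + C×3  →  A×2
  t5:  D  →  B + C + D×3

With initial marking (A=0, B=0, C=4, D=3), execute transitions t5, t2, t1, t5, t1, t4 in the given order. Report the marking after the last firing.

(A=2, B=2, C=1, D=11)

step 1: fire t5:  (A=0, B=0, C=4, D=3) → (A=0, B=1, C=5, D=5)
step 2: fire t2:  (A=0, B=1, C=5, D=5) → (A=3, B=1, C=5, D=5)
step 3: fire t1:  (A=3, B=1, C=5, D=5) → (A=2, B=1, C=4, D=7)
step 4: fire t5:  (A=2, B=1, C=4, D=7) → (A=2, B=2, C=5, D=9)
step 5: fire t1:  (A=2, B=2, C=5, D=9) → (A=1, B=2, C=4, D=11)
step 6: fire t4:  (A=1, B=2, C=4, D=11) → (A=2, B=2, C=1, D=11)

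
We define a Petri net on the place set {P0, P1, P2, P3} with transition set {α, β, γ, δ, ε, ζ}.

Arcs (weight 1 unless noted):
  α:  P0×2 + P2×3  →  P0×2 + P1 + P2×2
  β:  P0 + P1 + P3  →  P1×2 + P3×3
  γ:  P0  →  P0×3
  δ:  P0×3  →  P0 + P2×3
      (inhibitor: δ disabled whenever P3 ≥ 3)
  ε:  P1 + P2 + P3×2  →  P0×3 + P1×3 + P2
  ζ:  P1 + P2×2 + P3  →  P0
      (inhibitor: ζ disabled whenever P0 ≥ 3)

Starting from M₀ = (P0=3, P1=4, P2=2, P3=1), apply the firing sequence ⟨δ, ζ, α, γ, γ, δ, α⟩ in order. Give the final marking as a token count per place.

step 1: fire δ:  (P0=3, P1=4, P2=2, P3=1) → (P0=1, P1=4, P2=5, P3=1)
step 2: fire ζ:  (P0=1, P1=4, P2=5, P3=1) → (P0=2, P1=3, P2=3, P3=0)
step 3: fire α:  (P0=2, P1=3, P2=3, P3=0) → (P0=2, P1=4, P2=2, P3=0)
step 4: fire γ:  (P0=2, P1=4, P2=2, P3=0) → (P0=4, P1=4, P2=2, P3=0)
step 5: fire γ:  (P0=4, P1=4, P2=2, P3=0) → (P0=6, P1=4, P2=2, P3=0)
step 6: fire δ:  (P0=6, P1=4, P2=2, P3=0) → (P0=4, P1=4, P2=5, P3=0)
step 7: fire α:  (P0=4, P1=4, P2=5, P3=0) → (P0=4, P1=5, P2=4, P3=0)

(P0=4, P1=5, P2=4, P3=0)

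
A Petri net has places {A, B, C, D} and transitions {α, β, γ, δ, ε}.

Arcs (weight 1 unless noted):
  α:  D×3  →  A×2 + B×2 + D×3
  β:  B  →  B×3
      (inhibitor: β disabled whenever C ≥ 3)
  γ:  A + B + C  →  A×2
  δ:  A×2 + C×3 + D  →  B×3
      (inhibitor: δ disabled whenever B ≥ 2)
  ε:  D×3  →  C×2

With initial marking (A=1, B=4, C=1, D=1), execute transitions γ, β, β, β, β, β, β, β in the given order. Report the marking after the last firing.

(A=2, B=17, C=0, D=1)

step 1: fire γ:  (A=1, B=4, C=1, D=1) → (A=2, B=3, C=0, D=1)
step 2: fire β:  (A=2, B=3, C=0, D=1) → (A=2, B=5, C=0, D=1)
step 3: fire β:  (A=2, B=5, C=0, D=1) → (A=2, B=7, C=0, D=1)
step 4: fire β:  (A=2, B=7, C=0, D=1) → (A=2, B=9, C=0, D=1)
step 5: fire β:  (A=2, B=9, C=0, D=1) → (A=2, B=11, C=0, D=1)
step 6: fire β:  (A=2, B=11, C=0, D=1) → (A=2, B=13, C=0, D=1)
step 7: fire β:  (A=2, B=13, C=0, D=1) → (A=2, B=15, C=0, D=1)
step 8: fire β:  (A=2, B=15, C=0, D=1) → (A=2, B=17, C=0, D=1)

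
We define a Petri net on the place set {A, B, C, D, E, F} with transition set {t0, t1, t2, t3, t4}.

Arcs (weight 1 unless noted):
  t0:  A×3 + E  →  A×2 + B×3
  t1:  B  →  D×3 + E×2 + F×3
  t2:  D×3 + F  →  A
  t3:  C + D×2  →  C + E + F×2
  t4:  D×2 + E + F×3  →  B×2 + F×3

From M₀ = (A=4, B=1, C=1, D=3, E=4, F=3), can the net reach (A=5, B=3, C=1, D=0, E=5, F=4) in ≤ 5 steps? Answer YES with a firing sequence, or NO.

step 1: fire t0:  (A=4, B=1, C=1, D=3, E=4, F=3) → (A=3, B=4, C=1, D=3, E=3, F=3)
step 2: fire t1:  (A=3, B=4, C=1, D=3, E=3, F=3) → (A=3, B=3, C=1, D=6, E=5, F=6)
step 3: fire t2:  (A=3, B=3, C=1, D=6, E=5, F=6) → (A=4, B=3, C=1, D=3, E=5, F=5)
step 4: fire t2:  (A=4, B=3, C=1, D=3, E=5, F=5) → (A=5, B=3, C=1, D=0, E=5, F=4)

YES — reachable via ⟨t0, t1, t2, t2⟩ (4 firings)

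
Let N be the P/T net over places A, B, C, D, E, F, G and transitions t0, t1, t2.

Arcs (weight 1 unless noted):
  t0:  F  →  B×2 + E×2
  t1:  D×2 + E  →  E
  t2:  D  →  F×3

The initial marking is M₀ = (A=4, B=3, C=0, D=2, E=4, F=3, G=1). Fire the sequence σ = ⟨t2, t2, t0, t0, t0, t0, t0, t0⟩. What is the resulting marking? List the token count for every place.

step 1: fire t2:  (A=4, B=3, C=0, D=2, E=4, F=3, G=1) → (A=4, B=3, C=0, D=1, E=4, F=6, G=1)
step 2: fire t2:  (A=4, B=3, C=0, D=1, E=4, F=6, G=1) → (A=4, B=3, C=0, D=0, E=4, F=9, G=1)
step 3: fire t0:  (A=4, B=3, C=0, D=0, E=4, F=9, G=1) → (A=4, B=5, C=0, D=0, E=6, F=8, G=1)
step 4: fire t0:  (A=4, B=5, C=0, D=0, E=6, F=8, G=1) → (A=4, B=7, C=0, D=0, E=8, F=7, G=1)
step 5: fire t0:  (A=4, B=7, C=0, D=0, E=8, F=7, G=1) → (A=4, B=9, C=0, D=0, E=10, F=6, G=1)
step 6: fire t0:  (A=4, B=9, C=0, D=0, E=10, F=6, G=1) → (A=4, B=11, C=0, D=0, E=12, F=5, G=1)
step 7: fire t0:  (A=4, B=11, C=0, D=0, E=12, F=5, G=1) → (A=4, B=13, C=0, D=0, E=14, F=4, G=1)
step 8: fire t0:  (A=4, B=13, C=0, D=0, E=14, F=4, G=1) → (A=4, B=15, C=0, D=0, E=16, F=3, G=1)

(A=4, B=15, C=0, D=0, E=16, F=3, G=1)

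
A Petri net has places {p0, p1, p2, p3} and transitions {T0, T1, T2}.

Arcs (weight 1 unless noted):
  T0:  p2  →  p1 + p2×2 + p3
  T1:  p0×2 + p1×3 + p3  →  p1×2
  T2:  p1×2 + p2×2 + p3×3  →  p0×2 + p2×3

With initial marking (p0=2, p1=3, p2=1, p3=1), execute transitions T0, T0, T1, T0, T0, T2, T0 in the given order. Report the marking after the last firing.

(p0=2, p1=5, p2=7, p3=2)

step 1: fire T0:  (p0=2, p1=3, p2=1, p3=1) → (p0=2, p1=4, p2=2, p3=2)
step 2: fire T0:  (p0=2, p1=4, p2=2, p3=2) → (p0=2, p1=5, p2=3, p3=3)
step 3: fire T1:  (p0=2, p1=5, p2=3, p3=3) → (p0=0, p1=4, p2=3, p3=2)
step 4: fire T0:  (p0=0, p1=4, p2=3, p3=2) → (p0=0, p1=5, p2=4, p3=3)
step 5: fire T0:  (p0=0, p1=5, p2=4, p3=3) → (p0=0, p1=6, p2=5, p3=4)
step 6: fire T2:  (p0=0, p1=6, p2=5, p3=4) → (p0=2, p1=4, p2=6, p3=1)
step 7: fire T0:  (p0=2, p1=4, p2=6, p3=1) → (p0=2, p1=5, p2=7, p3=2)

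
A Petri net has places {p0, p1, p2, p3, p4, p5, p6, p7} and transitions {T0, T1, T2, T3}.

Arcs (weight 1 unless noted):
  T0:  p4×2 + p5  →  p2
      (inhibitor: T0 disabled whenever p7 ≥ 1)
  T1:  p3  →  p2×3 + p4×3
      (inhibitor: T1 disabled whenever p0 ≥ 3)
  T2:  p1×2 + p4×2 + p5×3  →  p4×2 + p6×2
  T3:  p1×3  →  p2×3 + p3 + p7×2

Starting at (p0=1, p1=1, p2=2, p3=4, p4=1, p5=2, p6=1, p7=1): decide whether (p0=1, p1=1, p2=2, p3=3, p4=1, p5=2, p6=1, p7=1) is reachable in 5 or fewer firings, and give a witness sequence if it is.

depth 0: 1 marking
depth 1: 2 markings reached so far
depth 2: 3 markings reached so far
depth 3: 4 markings reached so far
depth 4: 5 markings reached so far
depth 5: 5 markings reached so far
(frontier empty at depth 5; search complete)
target is not among the 5 markings reachable within 5 steps

NO — not reachable within 5 firings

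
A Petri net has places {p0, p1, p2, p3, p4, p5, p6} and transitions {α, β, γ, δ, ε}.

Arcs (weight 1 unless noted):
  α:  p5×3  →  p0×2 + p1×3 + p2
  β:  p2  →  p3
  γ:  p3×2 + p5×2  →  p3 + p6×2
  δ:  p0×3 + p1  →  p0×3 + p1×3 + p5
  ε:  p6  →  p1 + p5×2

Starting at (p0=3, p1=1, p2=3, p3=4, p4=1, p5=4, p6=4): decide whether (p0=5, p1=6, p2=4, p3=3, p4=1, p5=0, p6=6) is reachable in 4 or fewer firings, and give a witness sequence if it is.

YES — reachable via ⟨α, δ, γ⟩ (3 firings)

step 1: fire α:  (p0=3, p1=1, p2=3, p3=4, p4=1, p5=4, p6=4) → (p0=5, p1=4, p2=4, p3=4, p4=1, p5=1, p6=4)
step 2: fire δ:  (p0=5, p1=4, p2=4, p3=4, p4=1, p5=1, p6=4) → (p0=5, p1=6, p2=4, p3=4, p4=1, p5=2, p6=4)
step 3: fire γ:  (p0=5, p1=6, p2=4, p3=4, p4=1, p5=2, p6=4) → (p0=5, p1=6, p2=4, p3=3, p4=1, p5=0, p6=6)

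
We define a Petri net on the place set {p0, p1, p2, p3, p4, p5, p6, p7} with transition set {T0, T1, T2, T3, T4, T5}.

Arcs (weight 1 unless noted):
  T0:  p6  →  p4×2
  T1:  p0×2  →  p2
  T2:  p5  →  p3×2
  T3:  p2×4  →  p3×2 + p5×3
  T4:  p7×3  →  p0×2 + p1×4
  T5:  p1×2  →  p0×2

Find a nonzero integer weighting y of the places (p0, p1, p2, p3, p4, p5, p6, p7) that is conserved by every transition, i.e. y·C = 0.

y = (p0:0, p1:0, p2:0, p3:0, p4:1, p5:0, p6:2, p7:0)

Incidence matrix C (rows=places, cols=transitions):
       T0   T1   T2   T3   T4   T5
   p0   0   -2    0    0    2    2
   p1   0    0    0    0    4   -2
   p2   0    1    0   -4    0    0
   p3   0    0    2    2    0    0
   p4   2    0    0    0    0    0
   p5   0    0   -1    3    0    0
   p6  -1    0    0    0    0    0
   p7   0    0    0    0   -3    0

Candidate y = [0, 0, 0, 0, 1, 0, 2, 0]; check y·C column-wise:
  col T0: 1·2 + 2·-1 = 0
  col T1: 0·-2 + 0·1 + 1·0 + 2·0 = 0
  col T2: 0·2 + 1·0 + 0·-1 + 2·0 = 0
  col T3: 0·-4 + 0·2 + 1·0 + 0·3 + 2·0 = 0
  col T4: 0·2 + 0·4 + 1·0 + 2·0 + 0·-3 = 0
  col T5: 0·2 + 0·-2 + 1·0 + 2·0 = 0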